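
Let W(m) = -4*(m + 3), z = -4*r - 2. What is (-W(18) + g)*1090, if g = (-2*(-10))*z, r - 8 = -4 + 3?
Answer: -562440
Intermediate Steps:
r = 7 (r = 8 + (-4 + 3) = 8 - 1 = 7)
z = -30 (z = -4*7 - 2 = -28 - 2 = -30)
W(m) = -12 - 4*m (W(m) = -4*(3 + m) = -12 - 4*m)
g = -600 (g = -2*(-10)*(-30) = 20*(-30) = -600)
(-W(18) + g)*1090 = (-(-12 - 4*18) - 600)*1090 = (-(-12 - 72) - 600)*1090 = (-1*(-84) - 600)*1090 = (84 - 600)*1090 = -516*1090 = -562440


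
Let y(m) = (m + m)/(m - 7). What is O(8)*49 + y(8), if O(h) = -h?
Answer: -376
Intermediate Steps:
y(m) = 2*m/(-7 + m) (y(m) = (2*m)/(-7 + m) = 2*m/(-7 + m))
O(8)*49 + y(8) = -1*8*49 + 2*8/(-7 + 8) = -8*49 + 2*8/1 = -392 + 2*8*1 = -392 + 16 = -376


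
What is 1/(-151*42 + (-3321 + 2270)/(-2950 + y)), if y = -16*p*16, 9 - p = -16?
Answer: -9350/59296649 ≈ -0.00015768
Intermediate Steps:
p = 25 (p = 9 - 1*(-16) = 9 + 16 = 25)
y = -6400 (y = -16*25*16 = -400*16 = -6400)
1/(-151*42 + (-3321 + 2270)/(-2950 + y)) = 1/(-151*42 + (-3321 + 2270)/(-2950 - 6400)) = 1/(-6342 - 1051/(-9350)) = 1/(-6342 - 1051*(-1/9350)) = 1/(-6342 + 1051/9350) = 1/(-59296649/9350) = -9350/59296649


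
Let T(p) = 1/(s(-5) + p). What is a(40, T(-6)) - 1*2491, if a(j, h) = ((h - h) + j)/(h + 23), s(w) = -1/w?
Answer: -823941/331 ≈ -2489.2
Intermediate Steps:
T(p) = 1/(⅕ + p) (T(p) = 1/(-1/(-5) + p) = 1/(-1*(-⅕) + p) = 1/(⅕ + p))
a(j, h) = j/(23 + h) (a(j, h) = (0 + j)/(23 + h) = j/(23 + h))
a(40, T(-6)) - 1*2491 = 40/(23 + 5/(1 + 5*(-6))) - 1*2491 = 40/(23 + 5/(1 - 30)) - 2491 = 40/(23 + 5/(-29)) - 2491 = 40/(23 + 5*(-1/29)) - 2491 = 40/(23 - 5/29) - 2491 = 40/(662/29) - 2491 = 40*(29/662) - 2491 = 580/331 - 2491 = -823941/331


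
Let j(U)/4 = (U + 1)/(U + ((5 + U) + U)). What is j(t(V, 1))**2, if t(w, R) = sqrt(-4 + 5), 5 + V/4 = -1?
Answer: 1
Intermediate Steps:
V = -24 (V = -20 + 4*(-1) = -20 - 4 = -24)
t(w, R) = 1 (t(w, R) = sqrt(1) = 1)
j(U) = 4*(1 + U)/(5 + 3*U) (j(U) = 4*((U + 1)/(U + ((5 + U) + U))) = 4*((1 + U)/(U + (5 + 2*U))) = 4*((1 + U)/(5 + 3*U)) = 4*(1 + U)/(5 + 3*U))
j(t(V, 1))**2 = (4*(1 + 1)/(5 + 3*1))**2 = (4*2/(5 + 3))**2 = (4*2/8)**2 = (4*(1/8)*2)**2 = 1**2 = 1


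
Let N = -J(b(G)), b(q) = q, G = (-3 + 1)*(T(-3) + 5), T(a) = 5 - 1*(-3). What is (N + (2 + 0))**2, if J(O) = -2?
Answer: 16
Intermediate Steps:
T(a) = 8 (T(a) = 5 + 3 = 8)
G = -26 (G = (-3 + 1)*(8 + 5) = -2*13 = -26)
N = 2 (N = -1*(-2) = 2)
(N + (2 + 0))**2 = (2 + (2 + 0))**2 = (2 + 2)**2 = 4**2 = 16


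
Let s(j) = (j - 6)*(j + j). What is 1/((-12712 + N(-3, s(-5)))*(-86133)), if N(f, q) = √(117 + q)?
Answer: 56/61315584843 + √227/13918637759361 ≈ 9.1439e-10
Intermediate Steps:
s(j) = 2*j*(-6 + j) (s(j) = (-6 + j)*(2*j) = 2*j*(-6 + j))
1/((-12712 + N(-3, s(-5)))*(-86133)) = 1/(-12712 + √(117 + 2*(-5)*(-6 - 5))*(-86133)) = -1/86133/(-12712 + √(117 + 2*(-5)*(-11))) = -1/86133/(-12712 + √(117 + 110)) = -1/86133/(-12712 + √227) = -1/(86133*(-12712 + √227))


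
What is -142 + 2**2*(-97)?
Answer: -530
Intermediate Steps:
-142 + 2**2*(-97) = -142 + 4*(-97) = -142 - 388 = -530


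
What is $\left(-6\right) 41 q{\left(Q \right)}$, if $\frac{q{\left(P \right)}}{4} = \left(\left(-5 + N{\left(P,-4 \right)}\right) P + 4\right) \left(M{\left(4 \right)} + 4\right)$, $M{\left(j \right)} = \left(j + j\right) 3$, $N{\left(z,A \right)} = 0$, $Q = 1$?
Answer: $27552$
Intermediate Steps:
$M{\left(j \right)} = 6 j$ ($M{\left(j \right)} = 2 j 3 = 6 j$)
$q{\left(P \right)} = 448 - 560 P$ ($q{\left(P \right)} = 4 \left(\left(-5 + 0\right) P + 4\right) \left(6 \cdot 4 + 4\right) = 4 \left(- 5 P + 4\right) \left(24 + 4\right) = 4 \left(4 - 5 P\right) 28 = 4 \left(112 - 140 P\right) = 448 - 560 P$)
$\left(-6\right) 41 q{\left(Q \right)} = \left(-6\right) 41 \left(448 - 560\right) = - 246 \left(448 - 560\right) = \left(-246\right) \left(-112\right) = 27552$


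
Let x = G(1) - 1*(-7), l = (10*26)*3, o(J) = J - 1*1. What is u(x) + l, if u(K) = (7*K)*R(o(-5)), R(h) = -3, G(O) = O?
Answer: 612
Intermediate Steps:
o(J) = -1 + J (o(J) = J - 1 = -1 + J)
l = 780 (l = 260*3 = 780)
x = 8 (x = 1 - 1*(-7) = 1 + 7 = 8)
u(K) = -21*K (u(K) = (7*K)*(-3) = -21*K)
u(x) + l = -21*8 + 780 = -168 + 780 = 612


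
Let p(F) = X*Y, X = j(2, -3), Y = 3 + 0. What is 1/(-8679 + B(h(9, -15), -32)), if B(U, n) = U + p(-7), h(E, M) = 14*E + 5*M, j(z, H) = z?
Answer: -1/8622 ≈ -0.00011598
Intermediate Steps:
Y = 3
X = 2
p(F) = 6 (p(F) = 2*3 = 6)
h(E, M) = 5*M + 14*E
B(U, n) = 6 + U (B(U, n) = U + 6 = 6 + U)
1/(-8679 + B(h(9, -15), -32)) = 1/(-8679 + (6 + (5*(-15) + 14*9))) = 1/(-8679 + (6 + (-75 + 126))) = 1/(-8679 + (6 + 51)) = 1/(-8679 + 57) = 1/(-8622) = -1/8622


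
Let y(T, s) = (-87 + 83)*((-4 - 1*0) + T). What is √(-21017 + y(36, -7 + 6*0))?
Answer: I*√21145 ≈ 145.41*I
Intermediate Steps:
y(T, s) = 16 - 4*T (y(T, s) = -4*((-4 + 0) + T) = -4*(-4 + T) = 16 - 4*T)
√(-21017 + y(36, -7 + 6*0)) = √(-21017 + (16 - 4*36)) = √(-21017 + (16 - 144)) = √(-21017 - 128) = √(-21145) = I*√21145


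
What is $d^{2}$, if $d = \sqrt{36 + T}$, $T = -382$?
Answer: $-346$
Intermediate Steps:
$d = i \sqrt{346}$ ($d = \sqrt{36 - 382} = \sqrt{-346} = i \sqrt{346} \approx 18.601 i$)
$d^{2} = \left(i \sqrt{346}\right)^{2} = -346$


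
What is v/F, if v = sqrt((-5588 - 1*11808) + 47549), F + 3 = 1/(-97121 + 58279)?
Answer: -893366*sqrt(57)/116527 ≈ -57.882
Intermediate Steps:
F = -116527/38842 (F = -3 + 1/(-97121 + 58279) = -3 + 1/(-38842) = -3 - 1/38842 = -116527/38842 ≈ -3.0000)
v = 23*sqrt(57) (v = sqrt((-5588 - 11808) + 47549) = sqrt(-17396 + 47549) = sqrt(30153) = 23*sqrt(57) ≈ 173.65)
v/F = (23*sqrt(57))/(-116527/38842) = (23*sqrt(57))*(-38842/116527) = -893366*sqrt(57)/116527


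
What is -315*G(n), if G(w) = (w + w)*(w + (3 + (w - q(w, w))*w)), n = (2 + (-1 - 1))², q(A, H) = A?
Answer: 0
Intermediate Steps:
n = 0 (n = (2 - 2)² = 0² = 0)
G(w) = 2*w*(3 + w) (G(w) = (w + w)*(w + (3 + (w - w)*w)) = (2*w)*(w + (3 + 0*w)) = (2*w)*(w + (3 + 0)) = (2*w)*(w + 3) = (2*w)*(3 + w) = 2*w*(3 + w))
-315*G(n) = -630*0*(3 + 0) = -630*0*3 = -315*0 = 0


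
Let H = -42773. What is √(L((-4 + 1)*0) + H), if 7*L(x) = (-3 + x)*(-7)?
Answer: I*√42770 ≈ 206.81*I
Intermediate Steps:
L(x) = 3 - x (L(x) = ((-3 + x)*(-7))/7 = (21 - 7*x)/7 = 3 - x)
√(L((-4 + 1)*0) + H) = √((3 - (-4 + 1)*0) - 42773) = √((3 - (-3)*0) - 42773) = √((3 - 1*0) - 42773) = √((3 + 0) - 42773) = √(3 - 42773) = √(-42770) = I*√42770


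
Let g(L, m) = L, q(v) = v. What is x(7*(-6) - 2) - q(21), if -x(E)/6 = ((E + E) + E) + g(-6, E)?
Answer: 807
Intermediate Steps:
x(E) = 36 - 18*E (x(E) = -6*(((E + E) + E) - 6) = -6*((2*E + E) - 6) = -6*(3*E - 6) = -6*(-6 + 3*E) = 36 - 18*E)
x(7*(-6) - 2) - q(21) = (36 - 18*(7*(-6) - 2)) - 1*21 = (36 - 18*(-42 - 2)) - 21 = (36 - 18*(-44)) - 21 = (36 + 792) - 21 = 828 - 21 = 807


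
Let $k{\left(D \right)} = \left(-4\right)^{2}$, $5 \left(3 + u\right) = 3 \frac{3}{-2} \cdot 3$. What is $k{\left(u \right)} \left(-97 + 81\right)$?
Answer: $-256$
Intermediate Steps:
$u = - \frac{57}{10}$ ($u = -3 + \frac{3 \frac{3}{-2} \cdot 3}{5} = -3 + \frac{3 \cdot 3 \left(- \frac{1}{2}\right) 3}{5} = -3 + \frac{3 \left(- \frac{3}{2}\right) 3}{5} = -3 + \frac{\left(- \frac{9}{2}\right) 3}{5} = -3 + \frac{1}{5} \left(- \frac{27}{2}\right) = -3 - \frac{27}{10} = - \frac{57}{10} \approx -5.7$)
$k{\left(D \right)} = 16$
$k{\left(u \right)} \left(-97 + 81\right) = 16 \left(-97 + 81\right) = 16 \left(-16\right) = -256$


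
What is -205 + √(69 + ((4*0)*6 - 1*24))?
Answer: -205 + 3*√5 ≈ -198.29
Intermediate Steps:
-205 + √(69 + ((4*0)*6 - 1*24)) = -205 + √(69 + (0*6 - 24)) = -205 + √(69 + (0 - 24)) = -205 + √(69 - 24) = -205 + √45 = -205 + 3*√5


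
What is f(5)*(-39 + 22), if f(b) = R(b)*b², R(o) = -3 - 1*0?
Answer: 1275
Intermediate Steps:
R(o) = -3 (R(o) = -3 + 0 = -3)
f(b) = -3*b²
f(5)*(-39 + 22) = (-3*5²)*(-39 + 22) = -3*25*(-17) = -75*(-17) = 1275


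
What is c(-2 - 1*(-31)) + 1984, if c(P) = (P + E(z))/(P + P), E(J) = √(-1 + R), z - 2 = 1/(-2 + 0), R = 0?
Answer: 3969/2 + I/58 ≈ 1984.5 + 0.017241*I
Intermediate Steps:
z = 3/2 (z = 2 + 1/(-2 + 0) = 2 + 1/(-2) = 2 - ½ = 3/2 ≈ 1.5000)
E(J) = I (E(J) = √(-1 + 0) = √(-1) = I)
c(P) = (I + P)/(2*P) (c(P) = (P + I)/(P + P) = (I + P)/((2*P)) = (I + P)*(1/(2*P)) = (I + P)/(2*P))
c(-2 - 1*(-31)) + 1984 = (I + (-2 - 1*(-31)))/(2*(-2 - 1*(-31))) + 1984 = (I + (-2 + 31))/(2*(-2 + 31)) + 1984 = (½)*(I + 29)/29 + 1984 = (½)*(1/29)*(29 + I) + 1984 = (½ + I/58) + 1984 = 3969/2 + I/58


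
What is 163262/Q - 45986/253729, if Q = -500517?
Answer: -64441078760/126995677893 ≈ -0.50743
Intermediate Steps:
163262/Q - 45986/253729 = 163262/(-500517) - 45986/253729 = 163262*(-1/500517) - 45986*1/253729 = -163262/500517 - 45986/253729 = -64441078760/126995677893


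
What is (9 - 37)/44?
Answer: -7/11 ≈ -0.63636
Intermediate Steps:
(9 - 37)/44 = (1/44)*(-28) = -7/11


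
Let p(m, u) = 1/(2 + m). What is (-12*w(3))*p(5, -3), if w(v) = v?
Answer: -36/7 ≈ -5.1429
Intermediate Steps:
(-12*w(3))*p(5, -3) = (-12*3)/(2 + 5) = -36/7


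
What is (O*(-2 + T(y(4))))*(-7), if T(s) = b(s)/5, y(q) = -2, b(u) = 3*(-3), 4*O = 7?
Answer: 931/20 ≈ 46.550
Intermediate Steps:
O = 7/4 (O = (¼)*7 = 7/4 ≈ 1.7500)
b(u) = -9
T(s) = -9/5
(O*(-2 + T(y(4))))*(-7) = (7*(-2 - 9/5)/4)*(-7) = ((7/4)*(-19/5))*(-7) = -133/20*(-7) = 931/20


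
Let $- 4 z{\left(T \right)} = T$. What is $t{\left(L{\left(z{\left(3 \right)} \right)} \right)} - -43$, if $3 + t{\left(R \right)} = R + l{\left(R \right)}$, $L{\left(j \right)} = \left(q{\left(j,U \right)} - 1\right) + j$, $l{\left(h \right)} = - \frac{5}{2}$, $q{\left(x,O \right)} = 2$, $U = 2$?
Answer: $\frac{151}{4} \approx 37.75$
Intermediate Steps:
$l{\left(h \right)} = - \frac{5}{2}$ ($l{\left(h \right)} = \left(-5\right) \frac{1}{2} = - \frac{5}{2}$)
$z{\left(T \right)} = - \frac{T}{4}$
$L{\left(j \right)} = 1 + j$ ($L{\left(j \right)} = \left(2 - 1\right) + j = 1 + j$)
$t{\left(R \right)} = - \frac{11}{2} + R$ ($t{\left(R \right)} = -3 + \left(R - \frac{5}{2}\right) = -3 + \left(- \frac{5}{2} + R\right) = - \frac{11}{2} + R$)
$t{\left(L{\left(z{\left(3 \right)} \right)} \right)} - -43 = \left(- \frac{11}{2} + \left(1 - \frac{3}{4}\right)\right) - -43 = \left(- \frac{11}{2} + \left(1 - \frac{3}{4}\right)\right) + 43 = \left(- \frac{11}{2} + \frac{1}{4}\right) + 43 = - \frac{21}{4} + 43 = \frac{151}{4}$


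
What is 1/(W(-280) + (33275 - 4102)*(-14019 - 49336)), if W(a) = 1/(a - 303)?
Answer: -583/1077532906946 ≈ -5.4105e-10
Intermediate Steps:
W(a) = 1/(-303 + a)
1/(W(-280) + (33275 - 4102)*(-14019 - 49336)) = 1/(1/(-303 - 280) + (33275 - 4102)*(-14019 - 49336)) = 1/(1/(-583) + 29173*(-63355)) = 1/(-1/583 - 1848255415) = 1/(-1077532906946/583) = -583/1077532906946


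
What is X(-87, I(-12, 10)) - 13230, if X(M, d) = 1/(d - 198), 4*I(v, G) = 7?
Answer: -10385554/785 ≈ -13230.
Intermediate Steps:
I(v, G) = 7/4 (I(v, G) = (¼)*7 = 7/4)
X(M, d) = 1/(-198 + d)
X(-87, I(-12, 10)) - 13230 = 1/(-198 + 7/4) - 13230 = 1/(-785/4) - 13230 = -4/785 - 13230 = -10385554/785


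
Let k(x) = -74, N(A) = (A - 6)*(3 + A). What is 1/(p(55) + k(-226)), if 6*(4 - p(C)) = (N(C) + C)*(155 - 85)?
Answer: -3/101605 ≈ -2.9526e-5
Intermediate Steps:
N(A) = (-6 + A)*(3 + A)
p(C) = 214 - 35*C²/3 + 70*C/3 (p(C) = 4 - ((-18 + C² - 3*C) + C)*(155 - 85)/6 = 4 - (-18 + C² - 2*C)*70/6 = 4 - (-1260 - 140*C + 70*C²)/6 = 4 + (210 - 35*C²/3 + 70*C/3) = 214 - 35*C²/3 + 70*C/3)
1/(p(55) + k(-226)) = 1/((214 - 35/3*55² + (70/3)*55) - 74) = 1/((214 - 35/3*3025 + 3850/3) - 74) = 1/((214 - 105875/3 + 3850/3) - 74) = 1/(-101383/3 - 74) = 1/(-101605/3) = -3/101605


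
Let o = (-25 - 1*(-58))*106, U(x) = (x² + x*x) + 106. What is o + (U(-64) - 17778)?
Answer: -5982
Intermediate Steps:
U(x) = 106 + 2*x² (U(x) = (x² + x²) + 106 = 2*x² + 106 = 106 + 2*x²)
o = 3498 (o = (-25 + 58)*106 = 33*106 = 3498)
o + (U(-64) - 17778) = 3498 + ((106 + 2*(-64)²) - 17778) = 3498 + ((106 + 2*4096) - 17778) = 3498 + ((106 + 8192) - 17778) = 3498 + (8298 - 17778) = 3498 - 9480 = -5982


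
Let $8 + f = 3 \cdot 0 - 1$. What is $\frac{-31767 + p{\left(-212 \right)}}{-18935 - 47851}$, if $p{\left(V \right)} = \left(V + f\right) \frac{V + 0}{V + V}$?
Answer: $\frac{63755}{133572} \approx 0.47731$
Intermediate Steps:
$f = -9$ ($f = -8 + \left(3 \cdot 0 - 1\right) = -8 + \left(0 - 1\right) = -8 - 1 = -9$)
$p{\left(V \right)} = - \frac{9}{2} + \frac{V}{2}$ ($p{\left(V \right)} = \left(V - 9\right) \frac{V + 0}{V + V} = \left(-9 + V\right) \frac{V}{2 V} = \left(-9 + V\right) V \frac{1}{2 V} = \left(-9 + V\right) \frac{1}{2} = - \frac{9}{2} + \frac{V}{2}$)
$\frac{-31767 + p{\left(-212 \right)}}{-18935 - 47851} = \frac{-31767 + \left(- \frac{9}{2} + \frac{1}{2} \left(-212\right)\right)}{-18935 - 47851} = \frac{-31767 - \frac{221}{2}}{-66786} = \left(-31767 - \frac{221}{2}\right) \left(- \frac{1}{66786}\right) = \left(- \frac{63755}{2}\right) \left(- \frac{1}{66786}\right) = \frac{63755}{133572}$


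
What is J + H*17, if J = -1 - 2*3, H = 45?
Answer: 758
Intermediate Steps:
J = -7 (J = -1 - 6 = -7)
J + H*17 = -7 + 45*17 = -7 + 765 = 758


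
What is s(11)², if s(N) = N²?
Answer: 14641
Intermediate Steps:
s(11)² = (11²)² = 121² = 14641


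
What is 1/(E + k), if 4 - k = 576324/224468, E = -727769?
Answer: -56117/40840132586 ≈ -1.3741e-6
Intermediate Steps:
k = 80387/56117 (k = 4 - 576324/224468 = 4 - 1*144081/56117 = 4 - 144081/56117 = 80387/56117 ≈ 1.4325)
1/(E + k) = 1/(-727769 + 80387/56117) = 1/(-40840132586/56117) = -56117/40840132586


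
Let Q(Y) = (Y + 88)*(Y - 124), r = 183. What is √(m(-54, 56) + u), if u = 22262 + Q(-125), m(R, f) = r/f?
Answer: √24678962/28 ≈ 177.42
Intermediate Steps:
m(R, f) = 183/f
Q(Y) = (-124 + Y)*(88 + Y) (Q(Y) = (88 + Y)*(-124 + Y) = (-124 + Y)*(88 + Y))
u = 31475 (u = 22262 + (-10912 + (-125)² - 36*(-125)) = 22262 + (-10912 + 15625 + 4500) = 22262 + 9213 = 31475)
√(m(-54, 56) + u) = √(183/56 + 31475) = √(1762783/56) = √24678962/28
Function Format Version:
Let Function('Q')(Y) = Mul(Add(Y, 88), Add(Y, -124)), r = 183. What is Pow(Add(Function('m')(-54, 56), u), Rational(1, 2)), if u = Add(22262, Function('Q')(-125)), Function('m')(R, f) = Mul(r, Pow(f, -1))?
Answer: Mul(Rational(1, 28), Pow(24678962, Rational(1, 2))) ≈ 177.42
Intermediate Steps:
Function('m')(R, f) = Mul(183, Pow(f, -1))
Function('Q')(Y) = Mul(Add(-124, Y), Add(88, Y)) (Function('Q')(Y) = Mul(Add(88, Y), Add(-124, Y)) = Mul(Add(-124, Y), Add(88, Y)))
u = 31475 (u = Add(22262, Add(-10912, Pow(-125, 2), Mul(-36, -125))) = Add(22262, Add(-10912, 15625, 4500)) = Add(22262, 9213) = 31475)
Pow(Add(Function('m')(-54, 56), u), Rational(1, 2)) = Pow(Add(Mul(183, Pow(56, -1)), 31475), Rational(1, 2)) = Pow(Add(Mul(183, Rational(1, 56)), 31475), Rational(1, 2)) = Pow(Add(Rational(183, 56), 31475), Rational(1, 2)) = Pow(Rational(1762783, 56), Rational(1, 2)) = Mul(Rational(1, 28), Pow(24678962, Rational(1, 2)))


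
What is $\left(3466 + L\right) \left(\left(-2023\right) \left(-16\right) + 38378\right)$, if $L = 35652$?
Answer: $2767442028$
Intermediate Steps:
$\left(3466 + L\right) \left(\left(-2023\right) \left(-16\right) + 38378\right) = \left(3466 + 35652\right) \left(\left(-2023\right) \left(-16\right) + 38378\right) = 39118 \left(32368 + 38378\right) = 39118 \cdot 70746 = 2767442028$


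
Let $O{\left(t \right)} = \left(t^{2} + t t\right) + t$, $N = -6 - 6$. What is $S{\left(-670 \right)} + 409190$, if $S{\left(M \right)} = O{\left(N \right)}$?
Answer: $409466$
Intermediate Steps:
$N = -12$ ($N = -6 - 6 = -12$)
$O{\left(t \right)} = t + 2 t^{2}$ ($O{\left(t \right)} = \left(t^{2} + t^{2}\right) + t = 2 t^{2} + t = t + 2 t^{2}$)
$S{\left(M \right)} = 276$ ($S{\left(M \right)} = - 12 \left(1 + 2 \left(-12\right)\right) = - 12 \left(1 - 24\right) = \left(-12\right) \left(-23\right) = 276$)
$S{\left(-670 \right)} + 409190 = 276 + 409190 = 409466$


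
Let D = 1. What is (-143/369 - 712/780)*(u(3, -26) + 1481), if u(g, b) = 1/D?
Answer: -1185182/615 ≈ -1927.1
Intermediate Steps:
u(g, b) = 1 (u(g, b) = 1/1 = 1)
(-143/369 - 712/780)*(u(3, -26) + 1481) = (-143/369 - 712/780)*(1 + 1481) = (-143*1/369 - 712*1/780)*1482 = (-143/369 - 178/195)*1482 = -31189/23985*1482 = -1185182/615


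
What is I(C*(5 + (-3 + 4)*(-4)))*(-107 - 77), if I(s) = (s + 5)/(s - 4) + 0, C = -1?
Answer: 736/5 ≈ 147.20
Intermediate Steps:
I(s) = (5 + s)/(-4 + s) (I(s) = (5 + s)/(-4 + s) + 0 = (5 + s)/(-4 + s))
I(C*(5 + (-3 + 4)*(-4)))*(-107 - 77) = ((5 - (5 + (-3 + 4)*(-4)))/(-4 - (5 + (-3 + 4)*(-4))))*(-107 - 77) = ((5 - (5 + 1*(-4)))/(-4 - (5 + 1*(-4))))*(-184) = ((5 - (5 - 4))/(-4 - (5 - 4)))*(-184) = ((5 - 1*1)/(-4 - 1*1))*(-184) = ((5 - 1)/(-4 - 1))*(-184) = (4/(-5))*(-184) = -⅕*4*(-184) = -⅘*(-184) = 736/5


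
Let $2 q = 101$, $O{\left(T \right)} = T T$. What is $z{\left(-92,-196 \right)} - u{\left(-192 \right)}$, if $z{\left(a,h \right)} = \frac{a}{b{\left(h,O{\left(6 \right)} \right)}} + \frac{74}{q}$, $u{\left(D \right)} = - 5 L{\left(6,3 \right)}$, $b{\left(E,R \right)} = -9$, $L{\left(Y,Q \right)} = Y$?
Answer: $\frac{37894}{909} \approx 41.688$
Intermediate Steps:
$O{\left(T \right)} = T^{2}$
$q = \frac{101}{2}$ ($q = \frac{1}{2} \cdot 101 = \frac{101}{2} \approx 50.5$)
$u{\left(D \right)} = -30$ ($u{\left(D \right)} = \left(-5\right) 6 = -30$)
$z{\left(a,h \right)} = \frac{148}{101} - \frac{a}{9}$ ($z{\left(a,h \right)} = \frac{a}{-9} + \frac{74}{\frac{101}{2}} = a \left(- \frac{1}{9}\right) + 74 \cdot \frac{2}{101} = - \frac{a}{9} + \frac{148}{101} = \frac{148}{101} - \frac{a}{9}$)
$z{\left(-92,-196 \right)} - u{\left(-192 \right)} = \left(\frac{148}{101} - - \frac{92}{9}\right) - -30 = \left(\frac{148}{101} + \frac{92}{9}\right) + 30 = \frac{10624}{909} + 30 = \frac{37894}{909}$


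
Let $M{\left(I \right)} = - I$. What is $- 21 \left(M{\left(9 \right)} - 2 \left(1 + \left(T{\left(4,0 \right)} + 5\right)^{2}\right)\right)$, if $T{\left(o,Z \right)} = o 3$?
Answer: $12369$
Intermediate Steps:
$T{\left(o,Z \right)} = 3 o$
$- 21 \left(M{\left(9 \right)} - 2 \left(1 + \left(T{\left(4,0 \right)} + 5\right)^{2}\right)\right) = - 21 \left(\left(-1\right) 9 - 2 \left(1 + \left(3 \cdot 4 + 5\right)^{2}\right)\right) = - 21 \left(-9 - 2 \left(1 + \left(12 + 5\right)^{2}\right)\right) = - 21 \left(-9 - 2 \left(1 + 17^{2}\right)\right) = - 21 \left(-9 - 2 \left(1 + 289\right)\right) = - 21 \left(-9 - 580\right) = \left(-21\right) \left(-589\right) = 12369$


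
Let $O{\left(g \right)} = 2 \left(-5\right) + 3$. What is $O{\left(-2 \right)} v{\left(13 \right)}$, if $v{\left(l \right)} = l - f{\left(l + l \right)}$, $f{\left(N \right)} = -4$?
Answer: $-119$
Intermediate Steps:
$O{\left(g \right)} = -7$ ($O{\left(g \right)} = -10 + 3 = -7$)
$v{\left(l \right)} = 4 + l$ ($v{\left(l \right)} = l - -4 = l + 4 = 4 + l$)
$O{\left(-2 \right)} v{\left(13 \right)} = - 7 \left(4 + 13\right) = \left(-7\right) 17 = -119$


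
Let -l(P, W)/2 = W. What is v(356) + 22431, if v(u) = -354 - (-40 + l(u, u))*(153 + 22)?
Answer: 153677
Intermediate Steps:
l(P, W) = -2*W
v(u) = 6646 + 350*u (v(u) = -354 - (-40 - 2*u)*(153 + 22) = -354 - (-40 - 2*u)*175 = -354 - (-7000 - 350*u) = -354 + (7000 + 350*u) = 6646 + 350*u)
v(356) + 22431 = (6646 + 350*356) + 22431 = (6646 + 124600) + 22431 = 131246 + 22431 = 153677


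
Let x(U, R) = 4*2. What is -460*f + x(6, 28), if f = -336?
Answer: 154568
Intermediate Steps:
x(U, R) = 8
-460*f + x(6, 28) = -460*(-336) + 8 = 154560 + 8 = 154568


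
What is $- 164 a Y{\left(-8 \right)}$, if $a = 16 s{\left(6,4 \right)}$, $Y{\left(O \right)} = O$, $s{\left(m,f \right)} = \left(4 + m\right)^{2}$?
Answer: $2099200$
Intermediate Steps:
$a = 1600$ ($a = 16 \left(4 + 6\right)^{2} = 16 \cdot 10^{2} = 16 \cdot 100 = 1600$)
$- 164 a Y{\left(-8 \right)} = \left(-164\right) 1600 \left(-8\right) = \left(-262400\right) \left(-8\right) = 2099200$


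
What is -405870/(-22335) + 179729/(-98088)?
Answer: 2386448623/146053032 ≈ 16.340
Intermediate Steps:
-405870/(-22335) + 179729/(-98088) = -405870*(-1/22335) + 179729*(-1/98088) = 27058/1489 - 179729/98088 = 2386448623/146053032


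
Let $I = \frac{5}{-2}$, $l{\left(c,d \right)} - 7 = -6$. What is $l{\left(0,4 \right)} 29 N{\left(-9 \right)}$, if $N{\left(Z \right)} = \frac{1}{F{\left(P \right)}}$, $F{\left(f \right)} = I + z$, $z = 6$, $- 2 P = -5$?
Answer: $\frac{58}{7} \approx 8.2857$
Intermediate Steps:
$l{\left(c,d \right)} = 1$ ($l{\left(c,d \right)} = 7 - 6 = 1$)
$P = \frac{5}{2}$ ($P = \left(- \frac{1}{2}\right) \left(-5\right) = \frac{5}{2} \approx 2.5$)
$I = - \frac{5}{2}$ ($I = 5 \left(- \frac{1}{2}\right) = - \frac{5}{2} \approx -2.5$)
$F{\left(f \right)} = \frac{7}{2}$ ($F{\left(f \right)} = - \frac{5}{2} + 6 = \frac{7}{2}$)
$N{\left(Z \right)} = \frac{2}{7}$ ($N{\left(Z \right)} = \frac{1}{\frac{7}{2}} = \frac{2}{7}$)
$l{\left(0,4 \right)} 29 N{\left(-9 \right)} = 1 \cdot 29 \cdot \frac{2}{7} = 29 \cdot \frac{2}{7} = \frac{58}{7}$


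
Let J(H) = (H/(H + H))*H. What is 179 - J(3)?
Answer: 355/2 ≈ 177.50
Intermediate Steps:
J(H) = H/2 (J(H) = (H/((2*H)))*H = ((1/(2*H))*H)*H = H/2)
179 - J(3) = 179 - 3/2 = 355/2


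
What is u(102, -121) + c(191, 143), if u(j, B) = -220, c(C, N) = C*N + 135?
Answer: 27228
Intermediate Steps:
c(C, N) = 135 + C*N
u(102, -121) + c(191, 143) = -220 + (135 + 191*143) = -220 + (135 + 27313) = -220 + 27448 = 27228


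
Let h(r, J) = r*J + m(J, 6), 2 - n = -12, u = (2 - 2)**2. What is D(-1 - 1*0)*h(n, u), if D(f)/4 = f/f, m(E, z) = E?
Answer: 0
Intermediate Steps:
u = 0 (u = 0**2 = 0)
D(f) = 4 (D(f) = 4*(f/f) = 4*1 = 4)
n = 14 (n = 2 - 1*(-12) = 2 + 12 = 14)
h(r, J) = J + J*r (h(r, J) = r*J + J = J*r + J = J + J*r)
D(-1 - 1*0)*h(n, u) = 4*(0*(1 + 14)) = 4*(0*15) = 4*0 = 0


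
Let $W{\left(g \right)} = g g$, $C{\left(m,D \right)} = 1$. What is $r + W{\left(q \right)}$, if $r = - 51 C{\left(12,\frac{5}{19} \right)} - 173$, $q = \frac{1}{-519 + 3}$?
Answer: $- \frac{59641343}{266256} \approx -224.0$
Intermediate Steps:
$q = - \frac{1}{516}$ ($q = \frac{1}{-516} = - \frac{1}{516} \approx -0.001938$)
$W{\left(g \right)} = g^{2}$
$r = -224$ ($r = \left(-51\right) 1 - 173 = -51 - 173 = -224$)
$r + W{\left(q \right)} = -224 + \left(- \frac{1}{516}\right)^{2} = -224 + \frac{1}{266256} = - \frac{59641343}{266256}$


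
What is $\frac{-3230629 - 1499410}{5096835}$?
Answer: $- \frac{4730039}{5096835} \approx -0.92803$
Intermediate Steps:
$\frac{-3230629 - 1499410}{5096835} = \left(-4730039\right) \frac{1}{5096835} = - \frac{4730039}{5096835}$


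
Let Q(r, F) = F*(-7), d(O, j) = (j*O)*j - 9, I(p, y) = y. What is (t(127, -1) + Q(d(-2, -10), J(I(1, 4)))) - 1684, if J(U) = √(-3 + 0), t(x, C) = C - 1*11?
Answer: -1696 - 7*I*√3 ≈ -1696.0 - 12.124*I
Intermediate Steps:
t(x, C) = -11 + C (t(x, C) = C - 11 = -11 + C)
J(U) = I*√3 (J(U) = √(-3) = I*√3)
d(O, j) = -9 + O*j² (d(O, j) = (O*j)*j - 9 = O*j² - 9 = -9 + O*j²)
Q(r, F) = -7*F
(t(127, -1) + Q(d(-2, -10), J(I(1, 4)))) - 1684 = ((-11 - 1) - 7*I*√3) - 1684 = (-12 - 7*I*√3) - 1684 = -1696 - 7*I*√3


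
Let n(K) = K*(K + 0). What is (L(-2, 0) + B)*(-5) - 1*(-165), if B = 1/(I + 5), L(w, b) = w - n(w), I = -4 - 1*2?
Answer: 200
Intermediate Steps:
I = -6 (I = -4 - 2 = -6)
n(K) = K² (n(K) = K*K = K²)
L(w, b) = w - w²
B = -1 (B = 1/(-6 + 5) = 1/(-1) = -1)
(L(-2, 0) + B)*(-5) - 1*(-165) = (-2*(1 - 1*(-2)) - 1)*(-5) - 1*(-165) = (-2*(1 + 2) - 1)*(-5) + 165 = (-2*3 - 1)*(-5) + 165 = (-6 - 1)*(-5) + 165 = -7*(-5) + 165 = 35 + 165 = 200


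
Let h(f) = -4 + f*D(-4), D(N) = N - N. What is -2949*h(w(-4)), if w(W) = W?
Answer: 11796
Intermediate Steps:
D(N) = 0
h(f) = -4 (h(f) = -4 + f*0 = -4 + 0 = -4)
-2949*h(w(-4)) = -2949*(-4) = 11796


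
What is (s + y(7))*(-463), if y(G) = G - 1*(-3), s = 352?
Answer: -167606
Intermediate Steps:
y(G) = 3 + G (y(G) = G + 3 = 3 + G)
(s + y(7))*(-463) = (352 + (3 + 7))*(-463) = (352 + 10)*(-463) = 362*(-463) = -167606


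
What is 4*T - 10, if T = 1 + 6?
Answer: 18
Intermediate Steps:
T = 7
4*T - 10 = 4*7 - 10 = 28 - 10 = 18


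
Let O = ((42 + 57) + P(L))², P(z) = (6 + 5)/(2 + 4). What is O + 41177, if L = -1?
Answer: 1848397/36 ≈ 51344.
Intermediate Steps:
P(z) = 11/6
O = 366025/36 (O = ((42 + 57) + 11/6)² = (99 + 11/6)² = (605/6)² = 366025/36 ≈ 10167.)
O + 41177 = 366025/36 + 41177 = 1848397/36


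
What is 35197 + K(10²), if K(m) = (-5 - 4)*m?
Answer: 34297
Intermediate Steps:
K(m) = -9*m
35197 + K(10²) = 35197 - 9*10² = 35197 - 9*100 = 35197 - 900 = 34297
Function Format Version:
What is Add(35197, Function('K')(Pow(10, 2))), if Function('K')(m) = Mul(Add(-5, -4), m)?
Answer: 34297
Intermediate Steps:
Function('K')(m) = Mul(-9, m)
Add(35197, Function('K')(Pow(10, 2))) = Add(35197, Mul(-9, Pow(10, 2))) = Add(35197, Mul(-9, 100)) = Add(35197, -900) = 34297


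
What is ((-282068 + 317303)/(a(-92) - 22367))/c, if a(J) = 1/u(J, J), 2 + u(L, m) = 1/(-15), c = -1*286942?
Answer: 1092285/198963287264 ≈ 5.4899e-6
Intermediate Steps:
c = -286942
u(L, m) = -31/15 (u(L, m) = -2 + 1/(-15) = -2 - 1/15 = -31/15)
a(J) = -15/31 (a(J) = 1/(-31/15) = -15/31)
((-282068 + 317303)/(a(-92) - 22367))/c = ((-282068 + 317303)/(-15/31 - 22367))/(-286942) = (35235/(-693392/31))*(-1/286942) = (35235*(-31/693392))*(-1/286942) = -1092285/693392*(-1/286942) = 1092285/198963287264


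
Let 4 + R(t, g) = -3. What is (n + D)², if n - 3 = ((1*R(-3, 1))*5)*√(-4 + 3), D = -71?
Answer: 3399 + 4760*I ≈ 3399.0 + 4760.0*I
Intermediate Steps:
R(t, g) = -7 (R(t, g) = -4 - 3 = -7)
n = 3 - 35*I (n = 3 + ((1*(-7))*5)*√(-4 + 3) = 3 + (-7*5)*√(-1) = 3 - 35*I ≈ 3.0 - 35.0*I)
(n + D)² = ((3 - 35*I) - 71)² = (-68 - 35*I)²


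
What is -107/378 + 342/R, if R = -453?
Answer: -59249/57078 ≈ -1.0380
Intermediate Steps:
-107/378 + 342/R = -107/378 + 342/(-453) = -107*1/378 + 342*(-1/453) = -107/378 - 114/151 = -59249/57078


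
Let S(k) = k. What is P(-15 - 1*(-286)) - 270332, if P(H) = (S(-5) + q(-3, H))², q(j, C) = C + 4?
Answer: -197432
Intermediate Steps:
q(j, C) = 4 + C
P(H) = (-1 + H)² (P(H) = (-5 + (4 + H))² = (-1 + H)²)
P(-15 - 1*(-286)) - 270332 = (-1 + (-15 - 1*(-286)))² - 270332 = (-1 + (-15 + 286))² - 270332 = (-1 + 271)² - 270332 = 270² - 270332 = 72900 - 270332 = -197432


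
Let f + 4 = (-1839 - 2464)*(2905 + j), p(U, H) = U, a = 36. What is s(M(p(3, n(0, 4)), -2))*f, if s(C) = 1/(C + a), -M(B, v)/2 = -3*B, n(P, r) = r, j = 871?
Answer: -902674/3 ≈ -3.0089e+5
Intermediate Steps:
M(B, v) = 6*B (M(B, v) = -(-6)*B = 6*B)
s(C) = 1/(36 + C) (s(C) = 1/(C + 36) = 1/(36 + C))
f = -16248132 (f = -4 + (-1839 - 2464)*(2905 + 871) = -4 - 4303*3776 = -4 - 16248128 = -16248132)
s(M(p(3, n(0, 4)), -2))*f = -16248132/(36 + 6*3) = -16248132/(36 + 18) = -16248132/54 = (1/54)*(-16248132) = -902674/3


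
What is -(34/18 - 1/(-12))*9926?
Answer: -352373/18 ≈ -19576.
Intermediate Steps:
-(34/18 - 1/(-12))*9926 = -(34*(1/18) - 1*(-1/12))*9926 = -(17/9 + 1/12)*9926 = -1*71/36*9926 = -71/36*9926 = -352373/18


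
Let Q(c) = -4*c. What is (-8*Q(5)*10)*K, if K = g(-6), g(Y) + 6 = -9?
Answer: -24000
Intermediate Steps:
g(Y) = -15 (g(Y) = -6 - 9 = -15)
K = -15
(-8*Q(5)*10)*K = (-(-32)*5*10)*(-15) = (-8*(-20)*10)*(-15) = (160*10)*(-15) = 1600*(-15) = -24000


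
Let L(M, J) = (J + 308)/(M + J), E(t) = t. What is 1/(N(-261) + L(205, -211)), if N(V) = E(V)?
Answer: -6/1663 ≈ -0.0036079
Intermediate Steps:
N(V) = V
L(M, J) = (308 + J)/(J + M)
1/(N(-261) + L(205, -211)) = 1/(-261 + (308 - 211)/(-211 + 205)) = 1/(-261 + 97/(-6)) = 1/(-261 - ⅙*97) = 1/(-261 - 97/6) = 1/(-1663/6) = -6/1663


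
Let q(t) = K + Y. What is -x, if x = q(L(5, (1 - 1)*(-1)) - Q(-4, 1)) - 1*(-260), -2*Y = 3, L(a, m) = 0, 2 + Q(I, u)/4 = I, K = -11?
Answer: -495/2 ≈ -247.50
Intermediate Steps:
Q(I, u) = -8 + 4*I
Y = -3/2 (Y = -1/2*3 = -3/2 ≈ -1.5000)
q(t) = -25/2 (q(t) = -11 - 3/2 = -25/2)
x = 495/2 (x = -25/2 - 1*(-260) = -25/2 + 260 = 495/2 ≈ 247.50)
-x = -1*495/2 = -495/2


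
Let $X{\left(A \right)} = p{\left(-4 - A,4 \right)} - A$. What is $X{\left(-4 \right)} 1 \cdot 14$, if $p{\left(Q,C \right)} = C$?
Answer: $112$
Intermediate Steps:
$X{\left(A \right)} = 4 - A$
$X{\left(-4 \right)} 1 \cdot 14 = \left(4 - -4\right) 1 \cdot 14 = \left(4 + 4\right) 1 \cdot 14 = 8 \cdot 1 \cdot 14 = 8 \cdot 14 = 112$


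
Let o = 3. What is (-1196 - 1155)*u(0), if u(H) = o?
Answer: -7053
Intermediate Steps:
u(H) = 3
(-1196 - 1155)*u(0) = (-1196 - 1155)*3 = -2351*3 = -7053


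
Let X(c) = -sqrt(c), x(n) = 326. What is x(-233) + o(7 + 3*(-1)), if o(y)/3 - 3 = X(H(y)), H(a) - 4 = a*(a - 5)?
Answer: 335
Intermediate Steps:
H(a) = 4 + a*(-5 + a) (H(a) = 4 + a*(a - 5) = 4 + a*(-5 + a))
o(y) = 9 - 3*sqrt(4 + y**2 - 5*y) (o(y) = 9 + 3*(-sqrt(4 + y**2 - 5*y)) = 9 - 3*sqrt(4 + y**2 - 5*y))
x(-233) + o(7 + 3*(-1)) = 326 + (9 - 3*sqrt(4 + (7 + 3*(-1))**2 - 5*(7 + 3*(-1)))) = 326 + (9 - 3*sqrt(4 + (7 - 3)**2 - 5*(7 - 3))) = 326 + (9 - 3*sqrt(4 + 4**2 - 5*4)) = 326 + (9 - 3*sqrt(4 + 16 - 20)) = 326 + (9 - 3*sqrt(0)) = 326 + (9 - 3*0) = 326 + (9 + 0) = 326 + 9 = 335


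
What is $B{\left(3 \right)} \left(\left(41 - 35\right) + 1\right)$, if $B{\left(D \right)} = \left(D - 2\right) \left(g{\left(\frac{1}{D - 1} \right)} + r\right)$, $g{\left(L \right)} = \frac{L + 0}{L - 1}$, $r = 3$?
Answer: $14$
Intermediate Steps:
$g{\left(L \right)} = \frac{L}{-1 + L}$
$B{\left(D \right)} = \left(-2 + D\right) \left(3 + \frac{1}{\left(-1 + D\right) \left(-1 + \frac{1}{-1 + D}\right)}\right)$ ($B{\left(D \right)} = \left(D - 2\right) \left(\frac{1}{\left(D - 1\right) \left(-1 + \frac{1}{D - 1}\right)} + 3\right) = \left(-2 + D\right) \left(\frac{1}{\left(-1 + D\right) \left(-1 + \frac{1}{-1 + D}\right)} + 3\right) = \left(-2 + D\right) \left(3 + \frac{1}{\left(-1 + D\right) \left(-1 + \frac{1}{-1 + D}\right)}\right)$)
$B{\left(3 \right)} \left(\left(41 - 35\right) + 1\right) = \left(-7 + 3 \cdot 3\right) \left(\left(41 - 35\right) + 1\right) = \left(-7 + 9\right) \left(6 + 1\right) = 2 \cdot 7 = 14$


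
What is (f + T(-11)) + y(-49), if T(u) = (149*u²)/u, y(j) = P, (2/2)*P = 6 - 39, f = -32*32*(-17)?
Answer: 15736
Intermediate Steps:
f = 17408 (f = -1024*(-17) = 17408)
P = -33 (P = 6 - 39 = -33)
y(j) = -33
T(u) = 149*u
(f + T(-11)) + y(-49) = (17408 + 149*(-11)) - 33 = (17408 - 1639) - 33 = 15769 - 33 = 15736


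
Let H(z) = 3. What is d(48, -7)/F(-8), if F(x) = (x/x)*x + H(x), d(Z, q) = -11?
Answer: 11/5 ≈ 2.2000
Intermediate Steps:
F(x) = 3 + x (F(x) = (x/x)*x + 3 = 1*x + 3 = x + 3 = 3 + x)
d(48, -7)/F(-8) = -11/(3 - 8) = -11/(-5) = -11*(-1/5) = 11/5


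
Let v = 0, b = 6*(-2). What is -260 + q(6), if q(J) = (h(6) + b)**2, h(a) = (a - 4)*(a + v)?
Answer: -260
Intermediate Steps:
b = -12
h(a) = a*(-4 + a) (h(a) = (a - 4)*(a + 0) = (-4 + a)*a = a*(-4 + a))
q(J) = 0 (q(J) = (6*(-4 + 6) - 12)**2 = (6*2 - 12)**2 = (12 - 12)**2 = 0**2 = 0)
-260 + q(6) = -260 + 0 = -260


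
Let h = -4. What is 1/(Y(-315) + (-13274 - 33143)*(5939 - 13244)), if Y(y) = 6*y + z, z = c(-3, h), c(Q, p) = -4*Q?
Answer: 1/339074307 ≈ 2.9492e-9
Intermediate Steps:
z = 12 (z = -4*(-3) = 12)
Y(y) = 12 + 6*y (Y(y) = 6*y + 12 = 12 + 6*y)
1/(Y(-315) + (-13274 - 33143)*(5939 - 13244)) = 1/((12 + 6*(-315)) + (-13274 - 33143)*(5939 - 13244)) = 1/((12 - 1890) - 46417*(-7305)) = 1/(-1878 + 339076185) = 1/339074307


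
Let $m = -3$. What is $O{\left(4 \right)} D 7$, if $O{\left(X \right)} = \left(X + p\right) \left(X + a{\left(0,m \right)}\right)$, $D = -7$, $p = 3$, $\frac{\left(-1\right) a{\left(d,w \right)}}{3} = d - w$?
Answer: $1715$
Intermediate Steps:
$a{\left(d,w \right)} = - 3 d + 3 w$ ($a{\left(d,w \right)} = - 3 \left(d - w\right) = - 3 d + 3 w$)
$O{\left(X \right)} = \left(-9 + X\right) \left(3 + X\right)$ ($O{\left(X \right)} = \left(X + 3\right) \left(X + \left(\left(-3\right) 0 + 3 \left(-3\right)\right)\right) = \left(3 + X\right) \left(X + \left(0 - 9\right)\right) = \left(3 + X\right) \left(X - 9\right) = \left(3 + X\right) \left(-9 + X\right) = \left(-9 + X\right) \left(3 + X\right)$)
$O{\left(4 \right)} D 7 = \left(-27 + 4^{2} - 24\right) \left(-7\right) 7 = \left(-27 + 16 - 24\right) \left(-7\right) 7 = \left(-35\right) \left(-7\right) 7 = 245 \cdot 7 = 1715$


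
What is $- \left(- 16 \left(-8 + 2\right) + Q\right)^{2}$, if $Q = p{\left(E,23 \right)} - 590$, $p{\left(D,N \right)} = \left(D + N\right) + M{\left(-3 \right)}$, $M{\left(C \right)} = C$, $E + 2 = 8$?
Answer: $-219024$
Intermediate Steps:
$E = 6$ ($E = -2 + 8 = 6$)
$p{\left(D,N \right)} = -3 + D + N$ ($p{\left(D,N \right)} = \left(D + N\right) - 3 = -3 + D + N$)
$Q = -564$ ($Q = \left(-3 + 6 + 23\right) - 590 = 26 - 590 = -564$)
$- \left(- 16 \left(-8 + 2\right) + Q\right)^{2} = - \left(- 16 \left(-8 + 2\right) - 564\right)^{2} = - \left(\left(-16\right) \left(-6\right) - 564\right)^{2} = - \left(96 - 564\right)^{2} = - \left(-468\right)^{2} = \left(-1\right) 219024 = -219024$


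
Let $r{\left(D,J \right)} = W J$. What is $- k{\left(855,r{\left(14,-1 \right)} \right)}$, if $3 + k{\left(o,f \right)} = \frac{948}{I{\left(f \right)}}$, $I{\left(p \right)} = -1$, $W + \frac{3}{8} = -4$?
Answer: $951$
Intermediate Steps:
$W = - \frac{35}{8}$ ($W = - \frac{3}{8} - 4 = - \frac{35}{8} \approx -4.375$)
$r{\left(D,J \right)} = - \frac{35 J}{8}$
$k{\left(o,f \right)} = -951$ ($k{\left(o,f \right)} = -3 + \frac{948}{-1} = -3 + 948 \left(-1\right) = -3 - 948 = -951$)
$- k{\left(855,r{\left(14,-1 \right)} \right)} = \left(-1\right) \left(-951\right) = 951$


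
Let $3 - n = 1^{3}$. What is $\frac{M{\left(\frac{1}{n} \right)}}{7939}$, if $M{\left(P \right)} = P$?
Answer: $\frac{1}{15878} \approx 6.298 \cdot 10^{-5}$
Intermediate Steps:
$n = 2$ ($n = 3 - 1^{3} = 3 - 1 = 2$)
$\frac{M{\left(\frac{1}{n} \right)}}{7939} = \frac{1}{2 \cdot 7939} = \frac{1}{2} \cdot \frac{1}{7939} = \frac{1}{15878}$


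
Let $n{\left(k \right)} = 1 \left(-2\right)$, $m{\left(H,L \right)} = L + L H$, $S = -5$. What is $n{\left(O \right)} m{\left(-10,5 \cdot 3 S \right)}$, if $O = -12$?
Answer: $-1350$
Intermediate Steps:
$m{\left(H,L \right)} = L + H L$
$n{\left(k \right)} = -2$
$n{\left(O \right)} m{\left(-10,5 \cdot 3 S \right)} = - 2 \cdot 5 \cdot 3 \left(-5\right) \left(1 - 10\right) = - 2 \cdot 15 \left(-5\right) \left(-9\right) = - 2 \left(\left(-75\right) \left(-9\right)\right) = \left(-2\right) 675 = -1350$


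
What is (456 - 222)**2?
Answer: 54756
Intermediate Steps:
(456 - 222)**2 = 234**2 = 54756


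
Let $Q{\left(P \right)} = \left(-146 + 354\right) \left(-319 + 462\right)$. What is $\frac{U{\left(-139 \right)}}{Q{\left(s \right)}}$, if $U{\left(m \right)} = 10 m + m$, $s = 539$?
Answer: $- \frac{139}{2704} \approx -0.051405$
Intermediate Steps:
$U{\left(m \right)} = 11 m$
$Q{\left(P \right)} = 29744$ ($Q{\left(P \right)} = 208 \cdot 143 = 29744$)
$\frac{U{\left(-139 \right)}}{Q{\left(s \right)}} = \frac{11 \left(-139\right)}{29744} = \left(-1529\right) \frac{1}{29744} = - \frac{139}{2704}$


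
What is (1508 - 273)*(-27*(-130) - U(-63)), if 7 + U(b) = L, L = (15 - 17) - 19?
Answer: 4369430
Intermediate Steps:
L = -21 (L = -2 - 19 = -21)
U(b) = -28 (U(b) = -7 - 21 = -28)
(1508 - 273)*(-27*(-130) - U(-63)) = (1508 - 273)*(-27*(-130) - 1*(-28)) = 1235*(3510 + 28) = 1235*3538 = 4369430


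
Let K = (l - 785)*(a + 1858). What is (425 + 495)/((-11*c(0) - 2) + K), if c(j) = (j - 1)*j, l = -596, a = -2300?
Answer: 23/15260 ≈ 0.0015072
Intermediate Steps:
K = 610402 (K = (-596 - 785)*(-2300 + 1858) = -1381*(-442) = 610402)
c(j) = j*(-1 + j) (c(j) = (-1 + j)*j = j*(-1 + j))
(425 + 495)/((-11*c(0) - 2) + K) = (425 + 495)/((-0*(-1 + 0) - 2) + 610402) = 920/((-0*(-1) - 2) + 610402) = 920/((-11*0 - 2) + 610402) = 920/((0 - 2) + 610402) = 920/(-2 + 610402) = 920/610400 = 920*(1/610400) = 23/15260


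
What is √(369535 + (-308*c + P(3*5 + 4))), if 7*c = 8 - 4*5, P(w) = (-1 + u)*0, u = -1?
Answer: √370063 ≈ 608.33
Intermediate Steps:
P(w) = 0 (P(w) = (-1 - 1)*0 = -2*0 = 0)
c = -12/7 (c = (8 - 4*5)/7 = (8 - 20)/7 = (⅐)*(-12) = -12/7 ≈ -1.7143)
√(369535 + (-308*c + P(3*5 + 4))) = √(369535 + (-308*(-12/7) + 0)) = √(369535 + (528 + 0)) = √(369535 + 528) = √370063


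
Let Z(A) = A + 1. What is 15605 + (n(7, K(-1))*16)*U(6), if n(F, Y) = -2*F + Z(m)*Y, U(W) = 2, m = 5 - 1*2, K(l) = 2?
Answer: 15413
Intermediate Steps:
m = 3 (m = 5 - 2 = 3)
Z(A) = 1 + A
n(F, Y) = -2*F + 4*Y (n(F, Y) = -2*F + (1 + 3)*Y = -2*F + 4*Y)
15605 + (n(7, K(-1))*16)*U(6) = 15605 + ((-2*7 + 4*2)*16)*2 = 15605 + ((-14 + 8)*16)*2 = 15605 - 6*16*2 = 15605 - 96*2 = 15605 - 192 = 15413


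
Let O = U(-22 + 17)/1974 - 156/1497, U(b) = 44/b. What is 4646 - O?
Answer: 11441344588/2462565 ≈ 4646.1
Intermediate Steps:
O = -267598/2462565 (O = (44/(-22 + 17))/1974 - 156/1497 = (44/(-5))*(1/1974) - 156*1/1497 = (44*(-⅕))*(1/1974) - 52/499 = -44/5*1/1974 - 52/499 = -22/4935 - 52/499 = -267598/2462565 ≈ -0.10867)
4646 - O = 4646 - 1*(-267598/2462565) = 4646 + 267598/2462565 = 11441344588/2462565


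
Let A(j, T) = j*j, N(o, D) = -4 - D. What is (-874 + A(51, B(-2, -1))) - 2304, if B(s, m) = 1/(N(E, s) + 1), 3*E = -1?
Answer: -577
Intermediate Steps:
E = -⅓ (E = (⅓)*(-1) = -⅓ ≈ -0.33333)
B(s, m) = 1/(-3 - s) (B(s, m) = 1/((-4 - s) + 1) = 1/(-3 - s))
A(j, T) = j²
(-874 + A(51, B(-2, -1))) - 2304 = (-874 + 51²) - 2304 = (-874 + 2601) - 2304 = 1727 - 2304 = -577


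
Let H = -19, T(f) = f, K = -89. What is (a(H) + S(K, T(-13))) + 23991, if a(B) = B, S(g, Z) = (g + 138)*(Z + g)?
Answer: 18974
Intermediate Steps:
S(g, Z) = (138 + g)*(Z + g)
(a(H) + S(K, T(-13))) + 23991 = (-19 + ((-89)² + 138*(-13) + 138*(-89) - 13*(-89))) + 23991 = (-19 + (7921 - 1794 - 12282 + 1157)) + 23991 = (-19 - 4998) + 23991 = -5017 + 23991 = 18974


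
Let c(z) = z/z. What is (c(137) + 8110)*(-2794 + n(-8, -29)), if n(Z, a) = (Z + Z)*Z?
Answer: -21623926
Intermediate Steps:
n(Z, a) = 2*Z**2 (n(Z, a) = (2*Z)*Z = 2*Z**2)
c(z) = 1
(c(137) + 8110)*(-2794 + n(-8, -29)) = (1 + 8110)*(-2794 + 2*(-8)**2) = 8111*(-2794 + 2*64) = 8111*(-2794 + 128) = 8111*(-2666) = -21623926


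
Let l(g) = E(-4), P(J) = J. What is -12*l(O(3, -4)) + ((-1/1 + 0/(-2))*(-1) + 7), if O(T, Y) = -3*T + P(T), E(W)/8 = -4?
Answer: 392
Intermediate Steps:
E(W) = -32 (E(W) = 8*(-4) = -32)
O(T, Y) = -2*T (O(T, Y) = -3*T + T = -2*T)
l(g) = -32
-12*l(O(3, -4)) + ((-1/1 + 0/(-2))*(-1) + 7) = -12*(-32) + ((-1/1 + 0/(-2))*(-1) + 7) = 384 + ((-1*1 + 0*(-½))*(-1) + 7) = 384 + ((-1 + 0)*(-1) + 7) = 384 + (-1*(-1) + 7) = 384 + (1 + 7) = 384 + 8 = 392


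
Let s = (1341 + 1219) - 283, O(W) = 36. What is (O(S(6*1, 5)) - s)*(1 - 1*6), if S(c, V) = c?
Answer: 11205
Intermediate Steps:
s = 2277 (s = 2560 - 283 = 2277)
(O(S(6*1, 5)) - s)*(1 - 1*6) = (36 - 1*2277)*(1 - 1*6) = (36 - 2277)*(1 - 6) = -2241*(-5) = 11205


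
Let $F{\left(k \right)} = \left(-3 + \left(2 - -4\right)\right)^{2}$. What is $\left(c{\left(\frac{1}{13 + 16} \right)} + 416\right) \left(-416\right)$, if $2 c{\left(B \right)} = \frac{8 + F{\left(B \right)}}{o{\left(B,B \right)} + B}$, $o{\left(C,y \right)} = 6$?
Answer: $- \frac{30387344}{175} \approx -1.7364 \cdot 10^{5}$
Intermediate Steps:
$F{\left(k \right)} = 9$ ($F{\left(k \right)} = \left(-3 + \left(2 + 4\right)\right)^{2} = \left(-3 + 6\right)^{2} = 3^{2} = 9$)
$c{\left(B \right)} = \frac{17}{2 \left(6 + B\right)}$ ($c{\left(B \right)} = \frac{\left(8 + 9\right) \frac{1}{6 + B}}{2} = \frac{17 \frac{1}{6 + B}}{2} = \frac{17}{2 \left(6 + B\right)}$)
$\left(c{\left(\frac{1}{13 + 16} \right)} + 416\right) \left(-416\right) = \left(\frac{17}{2 \left(6 + \frac{1}{13 + 16}\right)} + 416\right) \left(-416\right) = \left(\frac{17}{2 \left(6 + \frac{1}{29}\right)} + 416\right) \left(-416\right) = \left(\frac{17}{2 \cdot \frac{175}{29}} + 416\right) \left(-416\right) = \left(\frac{17}{2} \cdot \frac{29}{175} + 416\right) \left(-416\right) = \left(\frac{493}{350} + 416\right) \left(-416\right) = \frac{146093}{350} \left(-416\right) = - \frac{30387344}{175}$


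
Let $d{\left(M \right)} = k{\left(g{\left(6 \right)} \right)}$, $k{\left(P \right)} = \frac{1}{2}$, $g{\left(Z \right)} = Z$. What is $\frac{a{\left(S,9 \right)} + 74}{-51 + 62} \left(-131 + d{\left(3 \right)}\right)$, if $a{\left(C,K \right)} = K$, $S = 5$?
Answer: $- \frac{21663}{22} \approx -984.68$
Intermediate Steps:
$k{\left(P \right)} = \frac{1}{2}$
$d{\left(M \right)} = \frac{1}{2}$
$\frac{a{\left(S,9 \right)} + 74}{-51 + 62} \left(-131 + d{\left(3 \right)}\right) = \frac{9 + 74}{-51 + 62} \left(-131 + \frac{1}{2}\right) = \frac{83}{11} \left(- \frac{261}{2}\right) = - \frac{21663}{22}$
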